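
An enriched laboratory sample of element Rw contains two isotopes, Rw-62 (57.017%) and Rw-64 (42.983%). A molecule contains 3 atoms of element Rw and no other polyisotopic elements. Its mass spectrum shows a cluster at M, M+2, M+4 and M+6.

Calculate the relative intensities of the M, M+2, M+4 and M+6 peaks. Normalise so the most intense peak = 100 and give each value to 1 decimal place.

Expanding (0.57017 + 0.42983)^3:
P(M) = 0.57017^3 = 0.185359
P(M+2) = 3 × 0.57017^2 × 0.42983^1 = 0.419205
P(M+4) = 3 × 0.57017^1 × 0.42983^2 = 0.316023
P(M+6) = 0.42983^3 = 0.079413
The M+2 peak is largest (0.419205); scaling to 100 gives 44.2 : 100.0 : 75.4 : 18.9.

44.2 : 100.0 : 75.4 : 18.9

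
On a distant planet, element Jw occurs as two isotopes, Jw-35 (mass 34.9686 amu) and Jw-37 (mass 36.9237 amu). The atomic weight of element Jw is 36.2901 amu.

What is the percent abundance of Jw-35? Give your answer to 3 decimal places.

32.408%

With x = fraction of Jw-35 (so Jw-37 is 1 − x):
34.9686·x + 36.9237·(1 − x) = 36.2901
(34.9686 − 36.9237)·x = 36.2901 − 36.9237
x = -0.6336 / -1.9551 = 0.32408 → 32.408% Jw-35, 67.592% Jw-37.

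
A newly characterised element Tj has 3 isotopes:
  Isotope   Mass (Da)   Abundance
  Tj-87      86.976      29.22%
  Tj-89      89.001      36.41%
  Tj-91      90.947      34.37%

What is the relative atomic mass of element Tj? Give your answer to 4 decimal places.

Ar = Σ fᵢ·mᵢ = 0.2922 × 86.976 + 0.3641 × 89.001 + 0.3437 × 90.947
= 25.41439 + 32.40526 + 31.25848 = 89.07813 Da

89.0781 Da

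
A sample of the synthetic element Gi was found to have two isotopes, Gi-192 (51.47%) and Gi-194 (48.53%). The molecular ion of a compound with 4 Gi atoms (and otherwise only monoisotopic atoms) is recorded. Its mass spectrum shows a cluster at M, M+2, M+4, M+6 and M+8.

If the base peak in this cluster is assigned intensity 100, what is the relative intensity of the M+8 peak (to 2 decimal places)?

14.82

Term probabilities: M 0.0702, M+2 0.2647, M+4 0.3744, M+6 0.2353, M+8 0.0555. Base peak = M+4.
P(M+4) = C(4,2) × 0.5147^2 × 0.4853^2 = 6 × 0.26491609 × 0.23551609 = 0.374352 (base)
P(M+8) = C(4,4) × 0.5147^0 × 0.4853^4 = 1 × 1.0000 × 0.05546783 = 0.055468
Relative intensity = 0.055468 / 0.374352 × 100 = 14.82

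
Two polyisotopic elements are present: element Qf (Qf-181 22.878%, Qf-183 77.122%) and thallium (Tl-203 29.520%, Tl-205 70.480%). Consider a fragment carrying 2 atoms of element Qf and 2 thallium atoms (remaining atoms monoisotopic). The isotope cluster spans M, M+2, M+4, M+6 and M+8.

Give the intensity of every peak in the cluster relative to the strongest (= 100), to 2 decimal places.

1.08 : 12.42 : 53.14 : 100.00 : 69.88

Element Qf pattern (n=2): 0.05234029 : 0.35287942 : 0.59478029
Thallium pattern (n=2): 0.08714304 : 0.41611392 : 0.49674304
Convolve the two distributions (both contribute in 2-u steps):
  M: 0.05234029×0.08714304 = 0.004561
  M+2: 0.05234029×0.41611392 + 0.35287942×0.08714304 = 0.052531
  M+4: 0.05234029×0.49674304 + 0.35287942×0.41611392 + 0.59478029×0.08714304 = 0.224669
  M+6: 0.35287942×0.49674304 + 0.59478029×0.41611392 = 0.422787
  M+8: 0.59478029×0.49674304 = 0.295453
Scale to base peak (0.422787) = 100: 1.08 : 12.42 : 53.14 : 100.00 : 69.88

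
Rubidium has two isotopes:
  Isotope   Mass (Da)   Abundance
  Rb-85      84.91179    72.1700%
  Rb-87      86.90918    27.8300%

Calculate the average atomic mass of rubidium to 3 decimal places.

85.468 Da

Ar = Σ fᵢ·mᵢ = 0.721700 × 84.91179 + 0.278300 × 86.90918
= 61.280839 + 24.186825 = 85.467664 Da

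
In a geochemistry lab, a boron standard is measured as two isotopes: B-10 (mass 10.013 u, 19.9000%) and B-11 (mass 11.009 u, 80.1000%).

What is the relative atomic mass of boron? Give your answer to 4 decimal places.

10.8108 u

The abundance-weighted mean is 0.199000 × 10.013 + 0.801000 × 11.009
= 1.99259 + 8.81821 = 10.81080 u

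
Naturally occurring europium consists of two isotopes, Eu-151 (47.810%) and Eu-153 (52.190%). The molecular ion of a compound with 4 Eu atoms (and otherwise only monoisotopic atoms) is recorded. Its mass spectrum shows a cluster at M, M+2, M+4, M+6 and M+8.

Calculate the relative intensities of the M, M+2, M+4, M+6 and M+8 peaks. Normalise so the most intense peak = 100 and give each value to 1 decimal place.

14.0 : 61.1 : 100.0 : 72.8 : 19.9

Each Eu atom is independently Eu-151 (p = 0.47810) or Eu-153 (q = 0.52190); the cluster is the binomial expansion (p + q)^4.
P(M) = 0.47810^4 = 0.052249
P(M+2) = 4 × 0.47810^3 × 0.52190^1 = 0.228141
P(M+4) = 6 × 0.47810^2 × 0.52190^2 = 0.373563
P(M+6) = 4 × 0.47810^1 × 0.52190^3 = 0.271857
P(M+8) = 0.52190^4 = 0.074191
The M+4 peak is largest (0.373563); scaling to 100 gives 14.0 : 61.1 : 100.0 : 72.8 : 19.9.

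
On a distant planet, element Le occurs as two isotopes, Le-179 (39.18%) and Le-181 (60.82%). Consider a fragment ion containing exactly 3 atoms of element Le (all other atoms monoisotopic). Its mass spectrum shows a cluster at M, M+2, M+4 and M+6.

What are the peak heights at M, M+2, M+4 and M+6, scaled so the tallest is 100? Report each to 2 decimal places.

13.83 : 64.42 : 100.00 : 51.74

Each Le atom is independently Le-179 (p = 0.3918) or Le-181 (q = 0.6082); the cluster is the binomial expansion (p + q)^3.
P(M) = 0.3918^3 = 0.060144
P(M+2) = 3 × 0.3918^2 × 0.6082^1 = 0.280089
P(M+4) = 3 × 0.3918^1 × 0.6082^2 = 0.434789
P(M+6) = 0.6082^3 = 0.224978
The M+4 peak is largest (0.434789); scaling to 100 gives 13.83 : 64.42 : 100.00 : 51.74.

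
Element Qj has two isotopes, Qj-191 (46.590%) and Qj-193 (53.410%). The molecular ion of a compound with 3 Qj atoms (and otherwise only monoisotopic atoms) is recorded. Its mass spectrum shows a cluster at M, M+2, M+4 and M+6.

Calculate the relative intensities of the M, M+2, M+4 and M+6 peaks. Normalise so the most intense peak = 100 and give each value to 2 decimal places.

25.36 : 87.23 : 100.00 : 38.21

The 3 Qj atoms are independent, so intensities follow the terms of (0.46590 + 0.53410)^3.
P(M) = 0.46590^3 = 0.101130
P(M+2) = 3 × 0.46590^2 × 0.53410^1 = 0.347800
P(M+4) = 3 × 0.46590^1 × 0.53410^2 = 0.398712
P(M+6) = 0.53410^3 = 0.152359
The M+4 peak is largest (0.398712); scaling to 100 gives 25.36 : 87.23 : 100.00 : 38.21.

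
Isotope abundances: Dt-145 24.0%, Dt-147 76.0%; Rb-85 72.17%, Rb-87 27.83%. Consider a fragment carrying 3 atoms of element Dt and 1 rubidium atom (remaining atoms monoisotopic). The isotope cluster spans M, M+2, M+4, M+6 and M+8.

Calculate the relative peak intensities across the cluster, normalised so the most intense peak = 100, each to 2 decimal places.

Element Dt pattern (n=3): 0.013824 : 0.131328 : 0.415872 : 0.438976
Rubidium pattern (n=1): 0.7217 : 0.2783
Convolve the two distributions (both contribute in 2-u steps):
  M: 0.013824×0.7217 = 0.009977
  M+2: 0.013824×0.2783 + 0.131328×0.7217 = 0.098627
  M+4: 0.131328×0.2783 + 0.415872×0.7217 = 0.336683
  M+6: 0.415872×0.2783 + 0.438976×0.7217 = 0.432546
  M+8: 0.438976×0.2783 = 0.122167
Scale to base peak (0.432546) = 100: 2.31 : 22.80 : 77.84 : 100.00 : 28.24

2.31 : 22.80 : 77.84 : 100.00 : 28.24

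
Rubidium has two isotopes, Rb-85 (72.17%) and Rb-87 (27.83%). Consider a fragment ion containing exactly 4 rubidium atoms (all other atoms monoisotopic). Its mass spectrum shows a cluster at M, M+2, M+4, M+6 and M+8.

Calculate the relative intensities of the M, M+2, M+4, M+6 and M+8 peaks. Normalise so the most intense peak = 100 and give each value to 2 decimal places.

The 4 Rb atoms are independent, so intensities follow the terms of (0.7217 + 0.2783)^4.
P(M) = 0.7217^4 = 0.271286
P(M+2) = 4 × 0.7217^3 × 0.2783^1 = 0.418450
P(M+4) = 6 × 0.7217^2 × 0.2783^2 = 0.242042
P(M+6) = 4 × 0.7217^1 × 0.2783^3 = 0.062224
P(M+8) = 0.2783^4 = 0.005999
The M+2 peak is largest (0.418450); scaling to 100 gives 64.83 : 100.00 : 57.84 : 14.87 : 1.43.

64.83 : 100.00 : 57.84 : 14.87 : 1.43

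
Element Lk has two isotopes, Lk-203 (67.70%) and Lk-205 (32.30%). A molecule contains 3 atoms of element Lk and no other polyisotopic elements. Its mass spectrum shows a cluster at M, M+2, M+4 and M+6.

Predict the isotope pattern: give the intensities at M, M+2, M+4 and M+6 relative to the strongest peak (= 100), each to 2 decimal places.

Expanding (0.6770 + 0.3230)^3:
P(M) = 0.6770^3 = 0.310289
P(M+2) = 3 × 0.6770^2 × 0.3230^1 = 0.444121
P(M+4) = 3 × 0.6770^1 × 0.3230^2 = 0.211892
P(M+6) = 0.3230^3 = 0.033698
The M+2 peak is largest (0.444121); scaling to 100 gives 69.87 : 100.00 : 47.71 : 7.59.

69.87 : 100.00 : 47.71 : 7.59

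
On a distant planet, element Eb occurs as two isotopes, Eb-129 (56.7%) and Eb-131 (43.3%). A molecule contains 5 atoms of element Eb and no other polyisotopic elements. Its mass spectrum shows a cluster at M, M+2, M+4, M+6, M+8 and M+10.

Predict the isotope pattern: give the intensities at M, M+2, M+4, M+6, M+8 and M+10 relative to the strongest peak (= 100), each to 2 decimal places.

17.15 : 65.47 : 100.00 : 76.37 : 29.16 : 4.45

Expanding (0.567 + 0.433)^5:
P(M) = 0.567^5 = 0.058602
P(M+2) = 5 × 0.567^4 × 0.433^1 = 0.223764
P(M+4) = 10 × 0.567^3 × 0.433^2 = 0.341763
P(M+6) = 10 × 0.567^2 × 0.433^3 = 0.260994
P(M+8) = 5 × 0.567^1 × 0.433^4 = 0.099656
P(M+10) = 0.433^5 = 0.015221
The M+4 peak is largest (0.341763); scaling to 100 gives 17.15 : 65.47 : 100.00 : 76.37 : 29.16 : 4.45.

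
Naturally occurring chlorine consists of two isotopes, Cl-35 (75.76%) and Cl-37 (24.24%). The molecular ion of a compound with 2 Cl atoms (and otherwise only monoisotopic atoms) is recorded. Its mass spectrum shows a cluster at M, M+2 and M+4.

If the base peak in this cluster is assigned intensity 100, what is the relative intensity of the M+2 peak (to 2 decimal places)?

(0.7576 + 0.2424)^2 gives M 0.5740, M+2 0.3673, M+4 0.0588; the largest is M.
P(M) = C(2,0) × 0.7576^2 × 0.2424^0 = 1 × 0.57395776 × 1.0000 = 0.573958 (base)
P(M+2) = C(2,1) × 0.7576^1 × 0.2424^1 = 2 × 0.7576 × 0.2424 = 0.367284
Relative intensity = 0.367284 / 0.573958 × 100 = 63.99

63.99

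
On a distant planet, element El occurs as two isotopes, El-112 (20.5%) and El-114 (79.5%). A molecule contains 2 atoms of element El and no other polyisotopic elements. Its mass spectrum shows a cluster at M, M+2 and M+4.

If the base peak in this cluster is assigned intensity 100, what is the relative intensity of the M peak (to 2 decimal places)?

6.65

Term probabilities: M 0.0420, M+2 0.3260, M+4 0.6320. Base peak = M+4.
P(M+4) = C(2,2) × 0.205^0 × 0.795^2 = 1 × 1.0000 × 0.632025 = 0.632025 (base)
P(M) = C(2,0) × 0.205^2 × 0.795^0 = 1 × 0.042025 × 1.0000 = 0.042025
Relative intensity = 0.042025 / 0.632025 × 100 = 6.65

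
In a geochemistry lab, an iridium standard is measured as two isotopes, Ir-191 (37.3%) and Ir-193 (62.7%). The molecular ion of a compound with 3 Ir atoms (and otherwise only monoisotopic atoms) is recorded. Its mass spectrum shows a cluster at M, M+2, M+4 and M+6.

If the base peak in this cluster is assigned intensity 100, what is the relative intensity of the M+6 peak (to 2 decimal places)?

Term probabilities: M 0.0519, M+2 0.2617, M+4 0.4399, M+6 0.2465. Base peak = M+4.
P(M+4) = C(3,2) × 0.373^1 × 0.627^2 = 3 × 0.3730 × 0.393129 = 0.439911 (base)
P(M+6) = C(3,3) × 0.373^0 × 0.627^3 = 1 × 1.0000 × 0.24649188 = 0.246492
Relative intensity = 0.246492 / 0.439911 × 100 = 56.03

56.03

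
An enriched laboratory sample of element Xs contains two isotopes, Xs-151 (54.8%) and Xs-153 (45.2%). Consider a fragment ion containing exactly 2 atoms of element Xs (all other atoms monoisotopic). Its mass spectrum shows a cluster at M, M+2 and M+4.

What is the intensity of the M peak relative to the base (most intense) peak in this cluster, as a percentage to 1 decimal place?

Binomial terms of (0.548 + 0.452)^2: M 0.3003, M+2 0.4954, M+4 0.2043 → M+2 is the base peak.
P(M+2) = C(2,1) × 0.548^1 × 0.452^1 = 2 × 0.5480 × 0.4520 = 0.495392 (base)
P(M) = C(2,0) × 0.548^2 × 0.452^0 = 1 × 0.300304 × 1.0000 = 0.300304
Relative intensity = 0.300304 / 0.495392 × 100 = 60.6

60.6%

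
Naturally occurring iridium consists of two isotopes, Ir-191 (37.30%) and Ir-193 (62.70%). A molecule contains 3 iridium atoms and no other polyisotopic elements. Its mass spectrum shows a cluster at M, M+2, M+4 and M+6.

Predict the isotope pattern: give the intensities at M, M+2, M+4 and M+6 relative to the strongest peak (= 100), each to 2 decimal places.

11.80 : 59.49 : 100.00 : 56.03

The 3 Ir atoms are independent, so intensities follow the terms of (0.3730 + 0.6270)^3.
P(M) = 0.3730^3 = 0.051895
P(M+2) = 3 × 0.3730^2 × 0.6270^1 = 0.261702
P(M+4) = 3 × 0.3730^1 × 0.6270^2 = 0.439911
P(M+6) = 0.6270^3 = 0.246492
The M+4 peak is largest (0.439911); scaling to 100 gives 11.80 : 59.49 : 100.00 : 56.03.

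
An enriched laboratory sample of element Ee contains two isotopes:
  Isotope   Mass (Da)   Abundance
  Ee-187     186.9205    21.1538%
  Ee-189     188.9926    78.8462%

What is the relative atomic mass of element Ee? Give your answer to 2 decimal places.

188.55 Da

Weight each isotope mass by its fractional abundance: 0.211538 × 186.9205 + 0.788462 × 188.9926
= 39.54079 + 149.01348 = 188.55427 Da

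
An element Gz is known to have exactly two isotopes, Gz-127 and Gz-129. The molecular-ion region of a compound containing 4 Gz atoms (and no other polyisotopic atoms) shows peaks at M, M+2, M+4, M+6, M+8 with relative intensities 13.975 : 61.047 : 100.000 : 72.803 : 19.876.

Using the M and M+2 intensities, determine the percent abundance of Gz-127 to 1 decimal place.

47.8%

Write p for the Gz-127 fraction. I(M+2)/I(M) = [C(4,1)·p^3·(1−p)] / p^4 = 4·(1−p)/p = 61.047/13.975 = 4.3683
(1−p)/p = 4.3683/4 = 1.0921  ⇒  p = 1/(1 + 1.0921) = 0.4780
Gz-127: 47.8%, Gz-129: 52.2%.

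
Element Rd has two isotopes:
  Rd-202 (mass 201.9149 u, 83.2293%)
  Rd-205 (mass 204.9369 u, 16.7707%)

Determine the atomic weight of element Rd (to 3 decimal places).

202.422 u

Weight each isotope mass by its fractional abundance: 0.832293 × 201.9149 + 0.167707 × 204.9369
= 168.05236 + 34.36935 = 202.42171 u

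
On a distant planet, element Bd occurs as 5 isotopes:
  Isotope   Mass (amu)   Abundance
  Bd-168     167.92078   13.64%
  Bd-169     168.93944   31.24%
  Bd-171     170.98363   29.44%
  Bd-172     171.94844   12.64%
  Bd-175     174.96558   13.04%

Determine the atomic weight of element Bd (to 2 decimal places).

170.57 amu

The abundance-weighted mean is 0.1364 × 167.92078 + 0.3124 × 168.93944 + 0.2944 × 170.98363 + 0.1264 × 171.94844 + 0.1304 × 174.96558
= 22.904394 + 52.776681 + 50.337581 + 21.734283 + 22.815512 = 170.568451 amu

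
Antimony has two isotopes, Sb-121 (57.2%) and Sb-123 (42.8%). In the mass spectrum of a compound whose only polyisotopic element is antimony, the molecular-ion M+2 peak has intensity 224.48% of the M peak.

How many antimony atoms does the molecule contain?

The M+2/M ratio from n Sb atoms is n · q/p = n · 0.428/0.572.
n = 2.2448 × 0.572/0.428 = 3.00 ≈ 3

3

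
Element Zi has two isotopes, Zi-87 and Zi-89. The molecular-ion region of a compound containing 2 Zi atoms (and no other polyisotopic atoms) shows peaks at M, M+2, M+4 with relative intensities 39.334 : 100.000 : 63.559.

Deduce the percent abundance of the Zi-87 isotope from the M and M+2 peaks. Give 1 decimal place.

44.0%

Write p for the Zi-87 fraction. I(M+2)/I(M) = [C(2,1)·p^1·(1−p)] / p^2 = 2·(1−p)/p = 100.000/39.334 = 2.5423
(1−p)/p = 2.5423/2 = 1.2712  ⇒  p = 1/(1 + 1.2712) = 0.4403
Zi-87: 44.0%, Zi-89: 56.0%.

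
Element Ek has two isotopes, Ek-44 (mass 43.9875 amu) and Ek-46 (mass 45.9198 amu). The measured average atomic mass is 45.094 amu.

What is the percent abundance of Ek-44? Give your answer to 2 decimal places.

With x = fraction of Ek-44 (so Ek-46 is 1 − x):
43.9875·x + 45.9198·(1 − x) = 45.094
(43.9875 − 45.9198)·x = 45.094 − 45.9198
x = -0.8258 / -1.9323 = 0.42737 → 42.74% Ek-44, 57.26% Ek-46.

42.74%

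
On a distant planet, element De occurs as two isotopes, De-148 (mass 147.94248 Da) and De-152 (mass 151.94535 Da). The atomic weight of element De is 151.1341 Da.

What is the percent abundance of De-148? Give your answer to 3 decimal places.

Let x be the fractional abundance of De-148; then De-152 has abundance 1 − x.
147.94248·x + 151.94535·(1 − x) = 151.1341
(147.94248 − 151.94535)·x = 151.1341 − 151.94535
x = -0.81125 / -4.00287 = 0.20267 → 20.267% De-148, 79.733% De-152.

20.267%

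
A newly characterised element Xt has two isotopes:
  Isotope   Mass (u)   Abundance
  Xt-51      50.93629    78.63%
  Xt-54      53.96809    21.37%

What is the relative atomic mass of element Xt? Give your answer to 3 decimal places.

51.584 u

Ar = Σ fᵢ·mᵢ = 0.7863 × 50.93629 + 0.2137 × 53.96809
= 40.051205 + 11.532981 = 51.584186 u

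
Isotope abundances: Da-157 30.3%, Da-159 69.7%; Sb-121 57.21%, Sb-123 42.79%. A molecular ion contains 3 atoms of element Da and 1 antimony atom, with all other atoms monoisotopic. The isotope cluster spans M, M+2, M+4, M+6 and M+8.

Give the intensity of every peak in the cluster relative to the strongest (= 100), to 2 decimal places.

Element Da pattern (n=3): 0.02781813 : 0.19197262 : 0.44160038 : 0.33860887
Antimony pattern (n=1): 0.5721 : 0.4279
Convolve the two distributions (both contribute in 2-u steps):
  M: 0.02781813×0.5721 = 0.015915
  M+2: 0.02781813×0.4279 + 0.19197262×0.5721 = 0.121731
  M+4: 0.19197262×0.4279 + 0.44160038×0.5721 = 0.334785
  M+6: 0.44160038×0.4279 + 0.33860887×0.5721 = 0.382679
  M+8: 0.33860887×0.4279 = 0.144891
Scale to base peak (0.382679) = 100: 4.16 : 31.81 : 87.48 : 100.00 : 37.86

4.16 : 31.81 : 87.48 : 100.00 : 37.86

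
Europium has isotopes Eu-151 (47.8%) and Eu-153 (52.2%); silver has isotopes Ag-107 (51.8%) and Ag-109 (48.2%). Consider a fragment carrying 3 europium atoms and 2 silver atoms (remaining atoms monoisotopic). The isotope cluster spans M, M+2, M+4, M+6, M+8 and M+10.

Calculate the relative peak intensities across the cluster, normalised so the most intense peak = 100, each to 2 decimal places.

Europium pattern (n=3): 0.10921535 : 0.35780594 : 0.39074206 : 0.14223665
Silver pattern (n=2): 0.268324 : 0.499352 : 0.232324
Convolve the two distributions (both contribute in 2-u steps):
  M: 0.10921535×0.268324 = 0.029305
  M+2: 0.10921535×0.499352 + 0.35780594×0.268324 = 0.150545
  M+4: 0.10921535×0.232324 + 0.35780594×0.499352 + 0.39074206×0.268324 = 0.308890
  M+6: 0.35780594×0.232324 + 0.39074206×0.499352 + 0.14223665×0.268324 = 0.316410
  M+8: 0.39074206×0.232324 + 0.14223665×0.499352 = 0.161805
  M+10: 0.14223665×0.232324 = 0.033045
Scale to base peak (0.316410) = 100: 9.26 : 47.58 : 97.62 : 100.00 : 51.14 : 10.44

9.26 : 47.58 : 97.62 : 100.00 : 51.14 : 10.44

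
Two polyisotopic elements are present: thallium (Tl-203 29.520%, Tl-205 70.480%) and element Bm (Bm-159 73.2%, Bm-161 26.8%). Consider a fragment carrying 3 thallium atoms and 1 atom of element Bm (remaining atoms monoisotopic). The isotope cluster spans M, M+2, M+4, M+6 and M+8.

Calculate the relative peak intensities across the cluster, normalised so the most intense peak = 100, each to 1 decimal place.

Thallium pattern (n=3): 0.02572463 : 0.18425524 : 0.43991564 : 0.35010449
Element Bm pattern (n=1): 0.7320 : 0.2680
Convolve the two distributions (both contribute in 2-u steps):
  M: 0.02572463×0.7320 = 0.018830
  M+2: 0.02572463×0.2680 + 0.18425524×0.7320 = 0.141769
  M+4: 0.18425524×0.2680 + 0.43991564×0.7320 = 0.371399
  M+6: 0.43991564×0.2680 + 0.35010449×0.7320 = 0.374174
  M+8: 0.35010449×0.2680 = 0.093828
Scale to base peak (0.374174) = 100: 5.0 : 37.9 : 99.3 : 100.0 : 25.1

5.0 : 37.9 : 99.3 : 100.0 : 25.1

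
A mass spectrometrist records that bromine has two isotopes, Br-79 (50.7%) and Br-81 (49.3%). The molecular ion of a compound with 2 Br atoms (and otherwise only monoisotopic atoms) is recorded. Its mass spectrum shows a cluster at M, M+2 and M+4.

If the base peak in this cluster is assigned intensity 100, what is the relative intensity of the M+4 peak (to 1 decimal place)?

48.6

Term probabilities: M 0.2570, M+2 0.4999, M+4 0.2430. Base peak = M+2.
P(M+2) = C(2,1) × 0.507^1 × 0.493^1 = 2 × 0.5070 × 0.4930 = 0.499902 (base)
P(M+4) = C(2,2) × 0.507^0 × 0.493^2 = 1 × 1.0000 × 0.243049 = 0.243049
Relative intensity = 0.243049 / 0.499902 × 100 = 48.6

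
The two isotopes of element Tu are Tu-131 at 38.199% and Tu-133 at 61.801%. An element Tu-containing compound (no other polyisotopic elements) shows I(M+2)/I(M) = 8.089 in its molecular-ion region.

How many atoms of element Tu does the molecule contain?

5

The M+2/M ratio from n Tu atoms is n · q/p = n · 0.61801/0.38199.
n = 8.089 × 0.38199/0.61801 = 5.00 ≈ 5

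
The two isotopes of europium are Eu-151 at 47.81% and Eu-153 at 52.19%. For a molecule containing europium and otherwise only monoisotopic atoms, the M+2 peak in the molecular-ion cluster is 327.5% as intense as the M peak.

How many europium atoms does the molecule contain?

For n independent Eu atoms, I(M+2)/I(M) = n · (abundance Eu-153) / (abundance Eu-151) = n · 0.5219/0.4781.
n = 3.275 × 0.4781/0.5219 = 3.00 ≈ 3

3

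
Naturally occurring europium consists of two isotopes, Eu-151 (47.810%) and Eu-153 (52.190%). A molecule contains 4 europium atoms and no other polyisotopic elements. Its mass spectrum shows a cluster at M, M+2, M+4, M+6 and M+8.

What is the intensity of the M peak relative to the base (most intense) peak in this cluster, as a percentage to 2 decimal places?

13.99%

(0.47810 + 0.52190)^4 gives M 0.0522, M+2 0.2281, M+4 0.3736, M+6 0.2719, M+8 0.0742; the largest is M+4.
P(M+4) = C(4,2) × 0.47810^2 × 0.52190^2 = 6 × 0.22857961 × 0.27237961 = 0.373563 (base)
P(M) = C(4,0) × 0.47810^4 × 0.52190^0 = 1 × 0.05224864 × 1.0000 = 0.052249
Relative intensity = 0.052249 / 0.373563 × 100 = 13.99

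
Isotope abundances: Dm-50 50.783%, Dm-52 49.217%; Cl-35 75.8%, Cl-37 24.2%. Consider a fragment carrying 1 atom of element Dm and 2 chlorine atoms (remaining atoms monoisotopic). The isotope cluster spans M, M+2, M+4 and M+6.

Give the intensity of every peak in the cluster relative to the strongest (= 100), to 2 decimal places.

Element Dm pattern (n=1): 0.50783 : 0.49217
Chlorine pattern (n=2): 0.574564 : 0.366872 : 0.058564
Convolve the two distributions (both contribute in 2-u steps):
  M: 0.50783×0.574564 = 0.291781
  M+2: 0.50783×0.366872 + 0.49217×0.574564 = 0.469092
  M+4: 0.50783×0.058564 + 0.49217×0.366872 = 0.210304
  M+6: 0.49217×0.058564 = 0.028823
Scale to base peak (0.469092) = 100: 62.20 : 100.00 : 44.83 : 6.14

62.20 : 100.00 : 44.83 : 6.14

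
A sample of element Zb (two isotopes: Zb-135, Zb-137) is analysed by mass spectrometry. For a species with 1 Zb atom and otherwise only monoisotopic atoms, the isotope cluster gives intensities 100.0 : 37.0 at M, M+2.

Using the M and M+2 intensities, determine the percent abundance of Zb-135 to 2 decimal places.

Let p = fractional abundance of Zb-135. I(M+2)/I(M) = [C(1,1)·p^0·(1−p)] / p^1 = 1·(1−p)/p = 37.0/100.0 = 0.3700
(1−p)/p = 0.3700/1 = 0.3700  ⇒  p = 1/(1 + 0.3700) = 0.7299
Zb-135: 72.99%, Zb-137: 27.01%.

72.99%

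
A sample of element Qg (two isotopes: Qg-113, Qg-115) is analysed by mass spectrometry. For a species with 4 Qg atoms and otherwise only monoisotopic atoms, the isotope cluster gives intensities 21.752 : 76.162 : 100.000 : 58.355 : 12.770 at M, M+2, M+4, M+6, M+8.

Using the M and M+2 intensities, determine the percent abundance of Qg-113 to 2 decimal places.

Let p = fractional abundance of Qg-113. I(M+2)/I(M) = [C(4,1)·p^3·(1−p)] / p^4 = 4·(1−p)/p = 76.162/21.752 = 3.5014
(1−p)/p = 3.5014/4 = 0.8753  ⇒  p = 1/(1 + 0.8753) = 0.5332
Qg-113: 53.32%, Qg-115: 46.68%.

53.32%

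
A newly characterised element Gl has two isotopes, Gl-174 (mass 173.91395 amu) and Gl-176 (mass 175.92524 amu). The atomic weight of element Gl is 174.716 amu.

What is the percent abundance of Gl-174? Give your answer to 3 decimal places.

Writing the weighted mean with unknown fraction x of Gl-174:
173.91395·x + 175.92524·(1 − x) = 174.716
(173.91395 − 175.92524)·x = 174.716 − 175.92524
x = -1.20924 / -2.01129 = 0.60123 → 60.123% Gl-174, 39.877% Gl-176.

60.123%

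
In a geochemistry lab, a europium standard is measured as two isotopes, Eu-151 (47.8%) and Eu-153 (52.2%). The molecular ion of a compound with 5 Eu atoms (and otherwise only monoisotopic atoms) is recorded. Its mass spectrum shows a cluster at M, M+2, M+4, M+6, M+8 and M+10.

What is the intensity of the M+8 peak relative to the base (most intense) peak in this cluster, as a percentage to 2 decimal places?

(0.478 + 0.522)^5 gives M 0.0250, M+2 0.1363, M+4 0.2976, M+6 0.3250, M+8 0.1775, M+10 0.0388; the largest is M+6.
P(M+6) = C(5,3) × 0.478^2 × 0.522^3 = 10 × 0.228484 × 0.14223665 = 0.324988 (base)
P(M+8) = C(5,4) × 0.478^1 × 0.522^4 = 5 × 0.4780 × 0.07424753 = 0.177452
Relative intensity = 0.177452 / 0.324988 × 100 = 54.60

54.60%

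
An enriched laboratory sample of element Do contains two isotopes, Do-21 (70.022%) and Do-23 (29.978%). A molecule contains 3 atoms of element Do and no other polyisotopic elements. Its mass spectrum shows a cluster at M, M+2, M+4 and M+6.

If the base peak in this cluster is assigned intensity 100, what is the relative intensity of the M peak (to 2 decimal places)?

Binomial terms of (0.70022 + 0.29978)^3: M 0.3433, M+2 0.4410, M+4 0.1888, M+6 0.0269 → M+2 is the base peak.
P(M+2) = C(3,1) × 0.70022^2 × 0.29978^1 = 3 × 0.49030805 × 0.29978 = 0.440954 (base)
P(M) = C(3,0) × 0.70022^3 × 0.29978^0 = 1 × 0.3433235 × 1.0000 = 0.343324
Relative intensity = 0.343324 / 0.440954 × 100 = 77.86

77.86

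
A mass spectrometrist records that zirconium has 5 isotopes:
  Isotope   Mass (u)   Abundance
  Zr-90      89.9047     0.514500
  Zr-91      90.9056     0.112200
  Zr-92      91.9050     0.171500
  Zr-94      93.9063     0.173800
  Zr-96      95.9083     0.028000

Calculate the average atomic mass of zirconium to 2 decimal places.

Average mass = Σ (abundance × isotope mass) = 0.514500 × 89.9047 + 0.112200 × 90.9056 + 0.171500 × 91.9050 + 0.173800 × 93.9063 + 0.028000 × 95.9083
= 46.25597 + 10.19961 + 15.76171 + 16.32091 + 2.68543 = 91.22363 u

91.22 u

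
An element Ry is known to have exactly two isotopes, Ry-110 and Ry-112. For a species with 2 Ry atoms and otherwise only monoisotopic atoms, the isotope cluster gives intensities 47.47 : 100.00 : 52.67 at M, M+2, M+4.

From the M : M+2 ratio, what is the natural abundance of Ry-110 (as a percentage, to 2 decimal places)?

48.70%

If p is the fraction of Ry that is Ry-110, then I(M+2)/I(M) = [C(2,1)·p^1·(1−p)] / p^2 = 2·(1−p)/p = 100.00/47.47 = 2.1066
(1−p)/p = 2.1066/2 = 1.0533  ⇒  p = 1/(1 + 1.0533) = 0.4870
Ry-110: 48.70%, Ry-112: 51.30%.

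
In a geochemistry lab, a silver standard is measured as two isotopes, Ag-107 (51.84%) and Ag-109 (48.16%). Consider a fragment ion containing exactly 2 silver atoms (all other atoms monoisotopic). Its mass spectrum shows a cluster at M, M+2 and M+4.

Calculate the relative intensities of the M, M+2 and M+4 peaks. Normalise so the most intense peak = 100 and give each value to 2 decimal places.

Each Ag atom is independently Ag-107 (p = 0.5184) or Ag-109 (q = 0.4816); the cluster is the binomial expansion (p + q)^2.
P(M) = 0.5184^2 = 0.268739
P(M+2) = 2 × 0.5184^1 × 0.4816^1 = 0.499323
P(M+4) = 0.4816^2 = 0.231939
The M+2 peak is largest (0.499323); scaling to 100 gives 53.82 : 100.00 : 46.45.

53.82 : 100.00 : 46.45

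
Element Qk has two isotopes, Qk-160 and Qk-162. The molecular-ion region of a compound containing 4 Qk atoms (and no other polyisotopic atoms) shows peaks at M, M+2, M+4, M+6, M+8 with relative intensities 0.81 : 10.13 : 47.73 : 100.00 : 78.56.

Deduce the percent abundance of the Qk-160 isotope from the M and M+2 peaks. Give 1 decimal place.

24.2%

Write p for the Qk-160 fraction. I(M+2)/I(M) = [C(4,1)·p^3·(1−p)] / p^4 = 4·(1−p)/p = 10.13/0.81 = 12.5062
(1−p)/p = 12.5062/4 = 3.1265  ⇒  p = 1/(1 + 3.1265) = 0.2423
Qk-160: 24.2%, Qk-162: 75.8%.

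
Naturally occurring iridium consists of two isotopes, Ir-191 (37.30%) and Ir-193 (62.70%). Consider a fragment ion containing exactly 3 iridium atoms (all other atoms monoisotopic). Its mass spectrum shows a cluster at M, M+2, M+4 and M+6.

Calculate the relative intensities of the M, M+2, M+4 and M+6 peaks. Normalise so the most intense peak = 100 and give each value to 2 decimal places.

11.80 : 59.49 : 100.00 : 56.03

Each Ir atom is independently Ir-191 (p = 0.3730) or Ir-193 (q = 0.6270); the cluster is the binomial expansion (p + q)^3.
P(M) = 0.3730^3 = 0.051895
P(M+2) = 3 × 0.3730^2 × 0.6270^1 = 0.261702
P(M+4) = 3 × 0.3730^1 × 0.6270^2 = 0.439911
P(M+6) = 0.6270^3 = 0.246492
The M+4 peak is largest (0.439911); scaling to 100 gives 11.80 : 59.49 : 100.00 : 56.03.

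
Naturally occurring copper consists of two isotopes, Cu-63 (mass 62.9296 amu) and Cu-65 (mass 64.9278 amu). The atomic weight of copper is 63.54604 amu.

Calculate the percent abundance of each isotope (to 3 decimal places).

Cu-63: 69.150%, Cu-65: 30.850%

Writing the weighted mean with unknown fraction x of Cu-63:
62.9296·x + 64.9278·(1 − x) = 63.54604
(62.9296 − 64.9278)·x = 63.54604 − 64.9278
x = -1.38176 / -1.9982 = 0.69150 → 69.150% Cu-63, 30.850% Cu-65.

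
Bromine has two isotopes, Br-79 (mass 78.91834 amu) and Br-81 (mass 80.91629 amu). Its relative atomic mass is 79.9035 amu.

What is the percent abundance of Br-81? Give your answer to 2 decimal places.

Let x be the fractional abundance of Br-79; then Br-81 has abundance 1 − x.
78.91834·x + 80.91629·(1 − x) = 79.9035
(78.91834 − 80.91629)·x = 79.9035 − 80.91629
x = -1.01279 / -1.99795 = 0.50691 → 50.69% Br-79, 49.31% Br-81.

49.31%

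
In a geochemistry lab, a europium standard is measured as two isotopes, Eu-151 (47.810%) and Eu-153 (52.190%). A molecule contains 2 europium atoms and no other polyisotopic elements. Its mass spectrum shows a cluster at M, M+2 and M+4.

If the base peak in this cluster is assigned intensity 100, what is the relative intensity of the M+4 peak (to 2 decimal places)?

Term probabilities: M 0.2286, M+2 0.4990, M+4 0.2724. Base peak = M+2.
P(M+2) = C(2,1) × 0.47810^1 × 0.52190^1 = 2 × 0.4781 × 0.5219 = 0.499041 (base)
P(M+4) = C(2,2) × 0.47810^0 × 0.52190^2 = 1 × 1.0000 × 0.27237961 = 0.272380
Relative intensity = 0.272380 / 0.499041 × 100 = 54.58

54.58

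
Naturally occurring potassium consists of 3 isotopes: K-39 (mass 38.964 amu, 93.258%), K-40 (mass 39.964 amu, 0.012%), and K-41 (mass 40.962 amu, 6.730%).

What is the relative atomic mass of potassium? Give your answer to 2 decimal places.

Ar = Σ fᵢ·mᵢ = 0.93258 × 38.964 + 0.00012 × 39.964 + 0.06730 × 40.962
= 36.3370 + 0.0048 + 2.7567 = 39.0985 amu

39.10 amu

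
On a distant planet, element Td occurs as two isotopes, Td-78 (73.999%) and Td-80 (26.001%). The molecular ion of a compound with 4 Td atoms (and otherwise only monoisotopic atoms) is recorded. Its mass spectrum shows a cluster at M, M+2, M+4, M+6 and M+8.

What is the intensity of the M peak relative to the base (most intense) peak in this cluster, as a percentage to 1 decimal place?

Term probabilities: M 0.2998, M+2 0.4214, M+4 0.2221, M+6 0.0520, M+8 0.0046. Base peak = M+2.
P(M+2) = C(4,1) × 0.73999^3 × 0.26001^1 = 4 × 0.40520757 × 0.26001 = 0.421432 (base)
P(M) = C(4,0) × 0.73999^4 × 0.26001^0 = 1 × 0.29984955 × 1.0000 = 0.299850
Relative intensity = 0.299850 / 0.421432 × 100 = 71.2

71.2%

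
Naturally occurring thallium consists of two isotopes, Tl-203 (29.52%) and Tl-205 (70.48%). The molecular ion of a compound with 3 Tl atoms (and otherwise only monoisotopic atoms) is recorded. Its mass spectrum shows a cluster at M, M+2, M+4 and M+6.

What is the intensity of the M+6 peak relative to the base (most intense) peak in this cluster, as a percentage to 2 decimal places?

Binomial terms of (0.2952 + 0.7048)^3: M 0.0257, M+2 0.1843, M+4 0.4399, M+6 0.3501 → M+4 is the base peak.
P(M+4) = C(3,2) × 0.2952^1 × 0.7048^2 = 3 × 0.2952 × 0.49674304 = 0.439916 (base)
P(M+6) = C(3,3) × 0.2952^0 × 0.7048^3 = 1 × 1.0000 × 0.35010449 = 0.350104
Relative intensity = 0.350104 / 0.439916 × 100 = 79.58

79.58%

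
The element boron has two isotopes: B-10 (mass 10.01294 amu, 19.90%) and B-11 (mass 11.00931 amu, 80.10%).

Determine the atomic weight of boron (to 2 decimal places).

10.81 amu

Weight each isotope mass by its fractional abundance: 0.1990 × 10.01294 + 0.8010 × 11.00931
= 1.992575 + 8.818457 = 10.811032 amu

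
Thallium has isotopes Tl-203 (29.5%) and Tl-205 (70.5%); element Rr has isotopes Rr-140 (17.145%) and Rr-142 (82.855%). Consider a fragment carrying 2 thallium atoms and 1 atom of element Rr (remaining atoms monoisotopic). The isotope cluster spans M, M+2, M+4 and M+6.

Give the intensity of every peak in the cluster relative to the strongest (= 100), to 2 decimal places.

3.47 : 33.36 : 100.00 : 95.80

Thallium pattern (n=2): 0.087025 : 0.41595 : 0.497025
Element Rr pattern (n=1): 0.17145 : 0.82855
Convolve the two distributions (both contribute in 2-u steps):
  M: 0.087025×0.17145 = 0.014920
  M+2: 0.087025×0.82855 + 0.41595×0.17145 = 0.143419
  M+4: 0.41595×0.82855 + 0.497025×0.17145 = 0.429850
  M+6: 0.497025×0.82855 = 0.411810
Scale to base peak (0.429850) = 100: 3.47 : 33.36 : 100.00 : 95.80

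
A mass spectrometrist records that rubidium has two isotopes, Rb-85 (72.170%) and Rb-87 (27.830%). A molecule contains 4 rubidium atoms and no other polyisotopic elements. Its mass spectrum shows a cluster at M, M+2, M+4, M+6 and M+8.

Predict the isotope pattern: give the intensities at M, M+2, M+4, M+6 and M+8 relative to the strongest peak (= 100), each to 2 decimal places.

Each Rb atom is independently Rb-85 (p = 0.72170) or Rb-87 (q = 0.27830); the cluster is the binomial expansion (p + q)^4.
P(M) = 0.72170^4 = 0.271286
P(M+2) = 4 × 0.72170^3 × 0.27830^1 = 0.418450
P(M+4) = 6 × 0.72170^2 × 0.27830^2 = 0.242042
P(M+6) = 4 × 0.72170^1 × 0.27830^3 = 0.062224
P(M+8) = 0.27830^4 = 0.005999
The M+2 peak is largest (0.418450); scaling to 100 gives 64.83 : 100.00 : 57.84 : 14.87 : 1.43.

64.83 : 100.00 : 57.84 : 14.87 : 1.43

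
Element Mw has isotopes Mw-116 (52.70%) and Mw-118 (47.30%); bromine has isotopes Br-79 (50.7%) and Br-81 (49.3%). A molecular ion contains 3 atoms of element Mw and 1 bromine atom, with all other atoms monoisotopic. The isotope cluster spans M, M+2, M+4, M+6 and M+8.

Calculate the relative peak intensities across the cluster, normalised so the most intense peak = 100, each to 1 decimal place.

19.9 : 72.8 : 100.0 : 61.0 : 14.0

Element Mw pattern (n=3): 0.14636318 : 0.39409745 : 0.35371555 : 0.10582382
Bromine pattern (n=1): 0.5070 : 0.4930
Convolve the two distributions (both contribute in 2-u steps):
  M: 0.14636318×0.5070 = 0.074206
  M+2: 0.14636318×0.4930 + 0.39409745×0.5070 = 0.271964
  M+4: 0.39409745×0.4930 + 0.35371555×0.5070 = 0.373624
  M+6: 0.35371555×0.4930 + 0.10582382×0.5070 = 0.228034
  M+8: 0.10582382×0.4930 = 0.052171
Scale to base peak (0.373624) = 100: 19.9 : 72.8 : 100.0 : 61.0 : 14.0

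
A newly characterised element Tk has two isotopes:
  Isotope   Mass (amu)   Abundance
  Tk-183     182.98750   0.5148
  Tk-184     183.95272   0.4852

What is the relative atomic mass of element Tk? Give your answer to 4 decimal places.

Weight each isotope mass by its fractional abundance: 0.5148 × 182.98750 + 0.4852 × 183.95272
= 94.201965 + 89.253860 = 183.455825 amu

183.4558 amu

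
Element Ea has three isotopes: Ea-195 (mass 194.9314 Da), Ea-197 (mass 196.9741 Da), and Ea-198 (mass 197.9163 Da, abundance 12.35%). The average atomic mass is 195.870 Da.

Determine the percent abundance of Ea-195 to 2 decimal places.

59.75%

The remaining 87.65% is split between Ea-195 (fraction x) and Ea-197 (fraction 0.8765 − x).
Substituting: 194.9314x + 196.9741(0.8765 − x) = 171.42733695
(194.9314 − 196.9741)x = -1.2204617  ⇒  x = 0.59747, y = 0.27903
Ea-195: 59.75%, Ea-197: 27.90%.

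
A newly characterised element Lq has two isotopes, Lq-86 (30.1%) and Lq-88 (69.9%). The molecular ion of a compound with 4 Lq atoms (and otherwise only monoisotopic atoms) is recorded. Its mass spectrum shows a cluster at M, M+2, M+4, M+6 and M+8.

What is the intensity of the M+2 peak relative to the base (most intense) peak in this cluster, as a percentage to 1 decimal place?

18.5%

Term probabilities: M 0.0082, M+2 0.0762, M+4 0.2656, M+6 0.4112, M+8 0.2387. Base peak = M+6.
P(M+6) = C(4,3) × 0.301^1 × 0.699^3 = 4 × 0.3010 × 0.3415321 = 0.411205 (base)
P(M+2) = C(4,1) × 0.301^3 × 0.699^1 = 4 × 0.0272709 × 0.6990 = 0.076249
Relative intensity = 0.076249 / 0.411205 × 100 = 18.5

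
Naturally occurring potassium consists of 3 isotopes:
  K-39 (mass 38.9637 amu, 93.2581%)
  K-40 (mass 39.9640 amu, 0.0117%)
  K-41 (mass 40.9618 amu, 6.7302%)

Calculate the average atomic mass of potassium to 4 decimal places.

The abundance-weighted mean is 0.932581 × 38.9637 + 0.000117 × 39.9640 + 0.067302 × 40.9618
= 36.33681 + 0.00468 + 2.75681 = 39.09830 amu

39.0983 amu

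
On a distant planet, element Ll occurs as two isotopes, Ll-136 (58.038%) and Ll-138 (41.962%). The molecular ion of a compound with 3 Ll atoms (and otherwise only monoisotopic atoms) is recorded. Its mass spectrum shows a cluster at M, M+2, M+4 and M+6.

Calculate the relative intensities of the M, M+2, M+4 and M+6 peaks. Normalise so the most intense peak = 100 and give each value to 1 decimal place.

46.1 : 100.0 : 72.3 : 17.4

The 3 Ll atoms are independent, so intensities follow the terms of (0.58038 + 0.41962)^3.
P(M) = 0.58038^3 = 0.195496
P(M+2) = 3 × 0.58038^2 × 0.41962^1 = 0.424036
P(M+4) = 3 × 0.58038^1 × 0.41962^2 = 0.306582
P(M+6) = 0.41962^3 = 0.073887
The M+2 peak is largest (0.424036); scaling to 100 gives 46.1 : 100.0 : 72.3 : 17.4.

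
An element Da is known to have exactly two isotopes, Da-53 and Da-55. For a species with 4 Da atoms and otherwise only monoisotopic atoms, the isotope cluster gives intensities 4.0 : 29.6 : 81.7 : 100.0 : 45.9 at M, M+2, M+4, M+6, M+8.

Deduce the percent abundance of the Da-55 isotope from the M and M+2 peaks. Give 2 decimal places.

64.91%

If p is the fraction of Da that is Da-53, then I(M+2)/I(M) = [C(4,1)·p^3·(1−p)] / p^4 = 4·(1−p)/p = 29.6/4.0 = 7.4000
(1−p)/p = 7.4000/4 = 1.8500  ⇒  p = 1/(1 + 1.8500) = 0.3509
Da-53: 35.09%, Da-55: 64.91%.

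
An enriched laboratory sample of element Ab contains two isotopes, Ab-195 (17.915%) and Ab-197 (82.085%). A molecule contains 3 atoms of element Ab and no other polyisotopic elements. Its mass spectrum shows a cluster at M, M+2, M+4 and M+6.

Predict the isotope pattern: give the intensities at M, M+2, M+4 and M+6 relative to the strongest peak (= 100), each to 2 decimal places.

1.04 : 14.29 : 65.47 : 100.00

The 3 Ab atoms are independent, so intensities follow the terms of (0.17915 + 0.82085)^3.
P(M) = 0.17915^3 = 0.005750
P(M+2) = 3 × 0.17915^2 × 0.82085^1 = 0.079035
P(M+4) = 3 × 0.17915^1 × 0.82085^2 = 0.362131
P(M+6) = 0.82085^3 = 0.553084
The M+6 peak is largest (0.553084); scaling to 100 gives 1.04 : 14.29 : 65.47 : 100.00.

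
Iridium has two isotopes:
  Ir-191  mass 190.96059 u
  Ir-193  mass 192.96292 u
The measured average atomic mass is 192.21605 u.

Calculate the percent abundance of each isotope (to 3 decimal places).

Ir-191: 37.300%, Ir-193: 62.700%

With x = fraction of Ir-191 (so Ir-193 is 1 − x):
190.96059·x + 192.96292·(1 − x) = 192.21605
(190.96059 − 192.96292)·x = 192.21605 − 192.96292
x = -0.74687 / -2.00233 = 0.37300 → 37.300% Ir-191, 62.700% Ir-193.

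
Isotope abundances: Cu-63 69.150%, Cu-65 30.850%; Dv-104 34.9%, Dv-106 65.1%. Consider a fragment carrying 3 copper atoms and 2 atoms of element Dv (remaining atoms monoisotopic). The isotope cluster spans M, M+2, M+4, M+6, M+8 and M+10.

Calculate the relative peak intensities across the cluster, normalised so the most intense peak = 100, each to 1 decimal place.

11.0 : 55.9 : 100.0 : 76.9 : 26.6 : 3.4

Copper pattern (n=3): 0.33065611 : 0.44254842 : 0.19743483 : 0.02936064
Element Dv pattern (n=2): 0.121801 : 0.454398 : 0.423801
Convolve the two distributions (both contribute in 2-u steps):
  M: 0.33065611×0.121801 = 0.040274
  M+2: 0.33065611×0.454398 + 0.44254842×0.121801 = 0.204152
  M+4: 0.33065611×0.423801 + 0.44254842×0.454398 + 0.19743483×0.121801 = 0.365273
  M+6: 0.44254842×0.423801 + 0.19743483×0.454398 + 0.02936064×0.121801 = 0.280843
  M+8: 0.19743483×0.423801 + 0.02936064×0.454398 = 0.097014
  M+10: 0.02936064×0.423801 = 0.012443
Scale to base peak (0.365273) = 100: 11.0 : 55.9 : 100.0 : 76.9 : 26.6 : 3.4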